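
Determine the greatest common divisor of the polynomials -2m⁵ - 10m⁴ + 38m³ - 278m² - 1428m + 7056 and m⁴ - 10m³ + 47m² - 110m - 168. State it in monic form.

m² - 5m + 28

Apply the Euclidean algorithm:
  -2m⁵ - 10m⁴ + 38m³ - 278m² - 1428m + 7056 = (-2m - 30)(m⁴ - 10m³ + 47m² - 110m - 168) + (-168m³ + 912m² - 5064m + 2016)
  m⁴ - 10m³ + 47m² - 110m - 168 = (-(1/168)m + 4/147)(-168m³ + 912m² - 5064m + 2016) + (-(390/49)m² + (1950/49)m - 1560/7)
  -168m³ + 912m² - 5064m + 2016 = ((1372/65)m - 588/65)(-(390/49)m² + (1950/49)m - 1560/7) + (0)
Last nonzero remainder: -(390/49)m² + (1950/49)m - 1560/7. Dividing through by -390/49 gives the monic gcd m² - 5m + 28.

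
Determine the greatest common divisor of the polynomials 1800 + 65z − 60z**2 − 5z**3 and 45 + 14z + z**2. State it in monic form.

Euclidean algorithm in ℚ[z]:
  −5z**3 − 60z**2 + 65z + 1800 = (−5z + 10)(z**2 + 14z + 45) + (150z + 1350)
  z**2 + 14z + 45 = ((1/150)z + 1/30)(150z + 1350) + (0)
Last nonzero remainder: 150z + 1350. Dividing through by 150 gives the monic gcd z + 9.

9 + z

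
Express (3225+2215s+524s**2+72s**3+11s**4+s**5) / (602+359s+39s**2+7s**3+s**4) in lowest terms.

By polynomial division,
  s**5+11s**4+72s**3+524s**2+2215s+3225 = (s+4)(s**4+7s**3+39s**2+359s+602) + (5s**3+9s**2+177s+817)
  s**4+7s**3+39s**2+359s+602 = ((1/5)s+26/25)(5s**3+9s**2+177s+817) + (-(144/25)s**2+(288/25)s-6192/25)
  5s**3+9s**2+177s+817 = (-(125/144)s-475/144)(-(144/25)s**2+(288/25)s-6192/25) + (0)
Last nonzero remainder: -(144/25)s**2+(288/25)s-6192/25. Dividing through by -144/25 gives the monic gcd s**2-2s+43.
Cancel s**2-2s+43 from numerator and denominator to get the reduced form.

(75+55s+13s**2+s**3)/(14+9s+s**2)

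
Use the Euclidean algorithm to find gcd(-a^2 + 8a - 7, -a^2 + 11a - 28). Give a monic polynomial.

Euclidean algorithm in ℚ[a]:
  -a^2 + 8a - 7 = (-a^2 + 11a - 28) + (-3a + 21)
  -a^2 + 11a - 28 = ((1/3)a - 4/3)(-3a + 21) + (0)
Last nonzero remainder: -3a + 21. Dividing through by -3 gives the monic gcd a - 7.

a - 7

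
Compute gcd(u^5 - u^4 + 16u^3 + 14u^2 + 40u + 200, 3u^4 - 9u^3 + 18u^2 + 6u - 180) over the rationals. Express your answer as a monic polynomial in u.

u^3 + 6u + 20

By polynomial division,
  u^5 - u^4 + 16u^3 + 14u^2 + 40u + 200 = ((1/3)u + 2/3)(3u^4 - 9u^3 + 18u^2 + 6u - 180) + (16u^3 + 96u + 320)
  3u^4 - 9u^3 + 18u^2 + 6u - 180 = ((3/16)u - 9/16)(16u^3 + 96u + 320) + (0)
Last nonzero remainder: 16u^3 + 96u + 320. Dividing through by 16 gives the monic gcd u^3 + 6u + 20.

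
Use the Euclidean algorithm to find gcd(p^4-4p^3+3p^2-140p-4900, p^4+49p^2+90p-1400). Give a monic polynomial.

p^2-p+70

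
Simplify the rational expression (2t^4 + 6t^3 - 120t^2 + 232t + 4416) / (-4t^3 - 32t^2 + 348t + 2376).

Apply the Euclidean algorithm:
  2t^4 + 6t^3 - 120t^2 + 232t + 4416 = (-(1/2)t + 5/2)(-4t^3 - 32t^2 + 348t + 2376) + (134t^2 + 550t - 1524)
  -4t^3 - 32t^2 + 348t + 2376 = (-(2/67)t - 522/4489)(134t^2 + 550t - 1524) + ((1645056/4489)t + 9870336/4489)
  134t^2 + 550t - 1524 = ((300763/822528)t - 570103/822528)((1645056/4489)t + 9870336/4489) + (0)
Last nonzero remainder: (1645056/4489)t + 9870336/4489. Dividing through by 1645056/4489 gives the monic gcd t + 6.
Cancel t + 6 from numerator and denominator to get the reduced form.

(-t^3 + 3t^2 + 42t - 368)/(2t^2 + 4t - 198)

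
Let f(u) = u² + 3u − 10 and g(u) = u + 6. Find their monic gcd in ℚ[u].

1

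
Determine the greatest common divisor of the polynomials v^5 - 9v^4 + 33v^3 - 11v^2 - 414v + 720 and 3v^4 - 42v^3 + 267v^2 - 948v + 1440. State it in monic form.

By polynomial division,
  v^5 - 9v^4 + 33v^3 - 11v^2 - 414v + 720 = ((1/3)v + 5/3)(3v^4 - 42v^3 + 267v^2 - 948v + 1440) + (14v^3 - 140v^2 + 686v - 1680)
  3v^4 - 42v^3 + 267v^2 - 948v + 1440 = ((3/14)v - 6/7)(14v^3 - 140v^2 + 686v - 1680) + (0)
Last nonzero remainder: 14v^3 - 140v^2 + 686v - 1680. Dividing through by 14 gives the monic gcd v^3 - 10v^2 + 49v - 120.

v^3 - 10v^2 + 49v - 120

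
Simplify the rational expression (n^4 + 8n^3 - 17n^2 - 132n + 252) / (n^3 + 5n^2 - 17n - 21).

(n^2 + 4n - 12)/(n + 1)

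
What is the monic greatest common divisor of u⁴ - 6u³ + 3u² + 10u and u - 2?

u - 2

Euclidean algorithm in ℚ[u]:
  u⁴ - 6u³ + 3u² + 10u = (u³ - 4u² - 5u)(u - 2) + (0)
The last nonzero remainder u - 2 is already monic.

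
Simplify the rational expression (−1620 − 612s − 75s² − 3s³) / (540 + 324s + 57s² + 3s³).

By polynomial division,
  −3s³ − 75s² − 612s − 1620 = (−1)(3s³ + 57s² + 324s + 540) + (−18s² − 288s − 1080)
  3s³ + 57s² + 324s + 540 = (−(1/6)s − 1/2)(−18s² − 288s − 1080) + (0)
Last nonzero remainder: −18s² − 288s − 1080. Dividing through by −18 gives the monic gcd s² + 16s + 60.
Cancel s² + 16s + 60 from numerator and denominator to get the reduced form.

(−9 − s)/(3 + s)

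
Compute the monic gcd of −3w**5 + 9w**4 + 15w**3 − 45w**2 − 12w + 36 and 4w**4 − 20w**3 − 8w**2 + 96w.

w**2 − w − 6

Apply the Euclidean algorithm:
  −3w**5 + 9w**4 + 15w**3 − 45w**2 − 12w + 36 = (−(3/4)w − 3/2)(4w**4 − 20w**3 − 8w**2 + 96w) + (−21w**3 + 15w**2 + 132w + 36)
  4w**4 − 20w**3 − 8w**2 + 96w = (−(4/21)w + 40/49)(−21w**3 + 15w**2 + 132w + 36) + ((240/49)w**2 − (240/49)w − 1440/49)
  −21w**3 + 15w**2 + 132w + 36 = (−(343/80)w − 49/40)((240/49)w**2 − (240/49)w − 1440/49) + (0)
Last nonzero remainder: (240/49)w**2 − (240/49)w − 1440/49. Dividing through by 240/49 gives the monic gcd w**2 − w − 6.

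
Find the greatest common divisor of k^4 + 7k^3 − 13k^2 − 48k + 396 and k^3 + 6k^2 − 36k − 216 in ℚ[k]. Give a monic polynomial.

Repeated division with remainder:
  k^4 + 7k^3 − 13k^2 − 48k + 396 = (k + 1)(k^3 + 6k^2 − 36k − 216) + (17k^2 + 204k + 612)
  k^3 + 6k^2 − 36k − 216 = ((1/17)k − 6/17)(17k^2 + 204k + 612) + (0)
Last nonzero remainder: 17k^2 + 204k + 612. Dividing through by 17 gives the monic gcd k^2 + 12k + 36.

k^2 + 12k + 36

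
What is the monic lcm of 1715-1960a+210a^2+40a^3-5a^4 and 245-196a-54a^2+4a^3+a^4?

Repeated division with remainder:
  -5a^4+40a^3+210a^2-1960a+1715 = (-5)(a^4+4a^3-54a^2-196a+245) + (60a^3-60a^2-2940a+2940)
  a^4+4a^3-54a^2-196a+245 = ((1/60)a+1/12)(60a^3-60a^2-2940a+2940) + (0)
Last nonzero remainder: 60a^3-60a^2-2940a+2940. Dividing through by 60 gives the monic gcd a^3-a^2-49a+49.
Then lcm(f, g) = f·g / gcd(f, g); expanding and making the result monic gives the answer.

-1715+1617a+182a^2-82a^3-3a^4+a^5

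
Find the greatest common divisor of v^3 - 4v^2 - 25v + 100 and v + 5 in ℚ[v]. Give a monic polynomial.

v + 5

By polynomial division,
  v^3 - 4v^2 - 25v + 100 = (v^2 - 9v + 20)(v + 5) + (0)
The last nonzero remainder v + 5 is already monic.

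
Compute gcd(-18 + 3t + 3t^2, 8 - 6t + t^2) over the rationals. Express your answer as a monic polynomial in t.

-2 + t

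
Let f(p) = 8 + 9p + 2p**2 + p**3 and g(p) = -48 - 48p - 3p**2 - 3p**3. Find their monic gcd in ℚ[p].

1 + p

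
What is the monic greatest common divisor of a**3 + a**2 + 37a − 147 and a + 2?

1

Apply the Euclidean algorithm:
  a**3 + a**2 + 37a − 147 = (a**2 − a + 39)(a + 2) + (−225)
  a + 2 = (−(1/225)a − 2/225)(−225) + (0)
The last nonzero remainder is the constant −225, so the polynomials are coprime and gcd = 1.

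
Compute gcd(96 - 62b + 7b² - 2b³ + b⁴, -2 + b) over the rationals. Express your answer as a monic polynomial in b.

-2 + b

Repeated division with remainder:
  b⁴ - 2b³ + 7b² - 62b + 96 = (b³ + 7b - 48)(b - 2) + (0)
The last nonzero remainder b - 2 is already monic.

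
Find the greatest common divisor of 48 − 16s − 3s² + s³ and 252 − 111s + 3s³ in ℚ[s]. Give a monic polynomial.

12 − 7s + s²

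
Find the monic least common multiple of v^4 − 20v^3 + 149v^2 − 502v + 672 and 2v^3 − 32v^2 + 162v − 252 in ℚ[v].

v^5 − 23v^4 + 209v^3 − 949v^2 + 2178v − 2016

Repeated division with remainder:
  v^4 − 20v^3 + 149v^2 − 502v + 672 = ((1/2)v − 2)(2v^3 − 32v^2 + 162v − 252) + (4v^2 − 52v + 168)
  2v^3 − 32v^2 + 162v − 252 = ((1/2)v − 3/2)(4v^2 − 52v + 168) + (0)
Last nonzero remainder: 4v^2 − 52v + 168. Dividing through by 4 gives the monic gcd v^2 − 13v + 42.
Then lcm(f, g) = f·g / gcd(f, g); expanding and making the result monic gives the answer.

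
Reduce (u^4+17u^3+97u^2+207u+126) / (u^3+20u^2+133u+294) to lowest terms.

(u^2+4u+3)/(u+7)

Apply the Euclidean algorithm:
  u^4+17u^3+97u^2+207u+126 = (u−3)(u^3+20u^2+133u+294) + (24u^2+312u+1008)
  u^3+20u^2+133u+294 = ((1/24)u+7/24)(24u^2+312u+1008) + (0)
Last nonzero remainder: 24u^2+312u+1008. Dividing through by 24 gives the monic gcd u^2+13u+42.
Cancel u^2+13u+42 from numerator and denominator to get the reduced form.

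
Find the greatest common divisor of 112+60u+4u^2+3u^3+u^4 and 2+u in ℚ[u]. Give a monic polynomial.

2+u

By polynomial division,
  u^4+3u^3+4u^2+60u+112 = (u^3+u^2+2u+56)(u+2) + (0)
The last nonzero remainder u+2 is already monic.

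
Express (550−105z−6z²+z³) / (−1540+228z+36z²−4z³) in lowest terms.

Euclidean algorithm in ℚ[z]:
  z³−6z²−105z+550 = (−1/4)(−4z³+36z²+228z−1540) + (3z²−48z+165)
  −4z³+36z²+228z−1540 = (−(4/3)z−28/3)(3z²−48z+165) + (0)
Last nonzero remainder: 3z²−48z+165. Dividing through by 3 gives the monic gcd z²−16z+55.
Cancel z²−16z+55 from numerator and denominator to get the reduced form.

(−10−z)/(28+4z)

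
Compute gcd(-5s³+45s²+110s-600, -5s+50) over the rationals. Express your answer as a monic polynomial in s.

Repeated division with remainder:
  -5s³+45s²+110s-600 = (s²+s-12)(-5s+50) + (0)
Last nonzero remainder: -5s+50. Dividing through by -5 gives the monic gcd s-10.

s-10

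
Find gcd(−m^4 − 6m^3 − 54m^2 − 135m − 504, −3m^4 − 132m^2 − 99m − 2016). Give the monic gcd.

m^2 + 3m + 21

Repeated division with remainder:
  −m^4 − 6m^3 − 54m^2 − 135m − 504 = (1/3)(−3m^4 − 132m^2 − 99m − 2016) + (−6m^3 − 10m^2 − 102m + 168)
  −3m^4 − 132m^2 − 99m − 2016 = ((1/2)m − 5/6)(−6m^3 − 10m^2 − 102m + 168) + (−(268/3)m^2 − 268m − 1876)
  −6m^3 − 10m^2 − 102m + 168 = ((9/134)m − 6/67)(−(268/3)m^2 − 268m − 1876) + (0)
Last nonzero remainder: −(268/3)m^2 − 268m − 1876. Dividing through by −268/3 gives the monic gcd m^2 + 3m + 21.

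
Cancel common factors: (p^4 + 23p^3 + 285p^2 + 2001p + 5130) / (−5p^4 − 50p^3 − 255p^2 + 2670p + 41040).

(−p − 5)/(5p − 40)

Euclidean algorithm in ℚ[p]:
  p^4 + 23p^3 + 285p^2 + 2001p + 5130 = (−1/5)(−5p^4 − 50p^3 − 255p^2 + 2670p + 41040) + (13p^3 + 234p^2 + 2535p + 13338)
  −5p^4 − 50p^3 − 255p^2 + 2670p + 41040 = (−(5/13)p + 40/13)(13p^3 + 234p^2 + 2535p + 13338) + (0)
Last nonzero remainder: 13p^3 + 234p^2 + 2535p + 13338. Dividing through by 13 gives the monic gcd p^3 + 18p^2 + 195p + 1026.
Cancel p^3 + 18p^2 + 195p + 1026 from numerator and denominator to get the reduced form.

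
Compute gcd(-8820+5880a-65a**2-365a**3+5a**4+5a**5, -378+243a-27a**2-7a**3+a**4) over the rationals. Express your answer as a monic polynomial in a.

126-39a-4a**2+a**3

Repeated division with remainder:
  5a**5+5a**4-365a**3-65a**2+5880a-8820 = (5a+40)(a**4-7a**3-27a**2+243a-378) + (50a**3-200a**2-1950a+6300)
  a**4-7a**3-27a**2+243a-378 = ((1/50)a-3/50)(50a**3-200a**2-1950a+6300) + (0)
Last nonzero remainder: 50a**3-200a**2-1950a+6300. Dividing through by 50 gives the monic gcd a**3-4a**2-39a+126.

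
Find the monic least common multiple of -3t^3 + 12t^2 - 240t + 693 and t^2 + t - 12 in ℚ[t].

t^4 + 64t^2 + 89t - 924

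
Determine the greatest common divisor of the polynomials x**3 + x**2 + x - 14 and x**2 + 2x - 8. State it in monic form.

Apply the Euclidean algorithm:
  x**3 + x**2 + x - 14 = (x - 1)(x**2 + 2x - 8) + (11x - 22)
  x**2 + 2x - 8 = ((1/11)x + 4/11)(11x - 22) + (0)
Last nonzero remainder: 11x - 22. Dividing through by 11 gives the monic gcd x - 2.

x - 2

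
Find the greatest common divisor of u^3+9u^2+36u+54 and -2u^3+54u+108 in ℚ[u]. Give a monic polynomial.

u+3

By polynomial division,
  u^3+9u^2+36u+54 = (-1/2)(-2u^3+54u+108) + (9u^2+63u+108)
  -2u^3+54u+108 = (-(2/9)u+14/9)(9u^2+63u+108) + (-20u-60)
  9u^2+63u+108 = (-(9/20)u-9/5)(-20u-60) + (0)
Last nonzero remainder: -20u-60. Dividing through by -20 gives the monic gcd u+3.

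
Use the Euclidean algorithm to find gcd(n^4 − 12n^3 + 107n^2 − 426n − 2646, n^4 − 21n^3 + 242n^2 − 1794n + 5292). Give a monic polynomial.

n^3 − 15n^2 + 152n − 882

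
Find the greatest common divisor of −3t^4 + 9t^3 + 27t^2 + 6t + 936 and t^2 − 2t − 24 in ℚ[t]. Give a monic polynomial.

Apply the Euclidean algorithm:
  −3t^4 + 9t^3 + 27t^2 + 6t + 936 = (−3t^2 + 3t − 39)(t^2 − 2t − 24) + (0)
The last nonzero remainder t^2 − 2t − 24 is already monic.

t^2 − 2t − 24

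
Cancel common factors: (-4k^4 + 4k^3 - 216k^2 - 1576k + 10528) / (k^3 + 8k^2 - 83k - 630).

Euclidean algorithm in ℚ[k]:
  -4k^4 + 4k^3 - 216k^2 - 1576k + 10528 = (-4k + 36)(k^3 + 8k^2 - 83k - 630) + (-836k^2 - 1108k + 33208)
  k^3 + 8k^2 - 83k - 630 = (-(1/836)k - 1395/174724)(-836k^2 - 1108k + 33208) + (-(2276820/43681)k - 15937740/43681)
  -836k^2 - 1108k + 33208 = ((9129329/569205)k - 51805666/569205)(-(2276820/43681)k - 15937740/43681) + (0)
Last nonzero remainder: -(2276820/43681)k - 15937740/43681. Dividing through by -2276820/43681 gives the monic gcd k + 7.
Cancel k + 7 from numerator and denominator to get the reduced form.

(-4k^3 + 32k^2 - 440k + 1504)/(k^2 + k - 90)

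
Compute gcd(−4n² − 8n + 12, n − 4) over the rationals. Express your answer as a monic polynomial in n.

By polynomial division,
  −4n² − 8n + 12 = (−4n − 24)(n − 4) + (−84)
  n − 4 = (−(1/84)n + 1/21)(−84) + (0)
The last nonzero remainder is the constant −84, so the polynomials are coprime and gcd = 1.

1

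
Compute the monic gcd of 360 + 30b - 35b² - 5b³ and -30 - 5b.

6 + b

Euclidean algorithm in ℚ[b]:
  -5b³ - 35b² + 30b + 360 = (b² + b - 12)(-5b - 30) + (0)
Last nonzero remainder: -5b - 30. Dividing through by -5 gives the monic gcd b + 6.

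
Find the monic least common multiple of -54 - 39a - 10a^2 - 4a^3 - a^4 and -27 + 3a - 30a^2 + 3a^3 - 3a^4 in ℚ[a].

54 + 39a + 64a^2 + 43a^3 + 11a^4 + 4a^5 + a^6

Euclidean algorithm in ℚ[a]:
  -a^4 - 4a^3 - 10a^2 - 39a - 54 = (1/3)(-3a^4 + 3a^3 - 30a^2 + 3a - 27) + (-5a^3 - 40a - 45)
  -3a^4 + 3a^3 - 30a^2 + 3a - 27 = ((3/5)a - 3/5)(-5a^3 - 40a - 45) + (-6a^2 + 6a - 54)
  -5a^3 - 40a - 45 = ((5/6)a + 5/6)(-6a^2 + 6a - 54) + (0)
Last nonzero remainder: -6a^2 + 6a - 54. Dividing through by -6 gives the monic gcd a^2 - a + 9.
Then lcm(f, g) = f·g / gcd(f, g); expanding and making the result monic gives the answer.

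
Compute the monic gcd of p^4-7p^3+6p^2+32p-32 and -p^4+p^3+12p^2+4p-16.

p^3-3p^2-6p+8

Euclidean algorithm in ℚ[p]:
  p^4-7p^3+6p^2+32p-32 = (-1)(-p^4+p^3+12p^2+4p-16) + (-6p^3+18p^2+36p-48)
  -p^4+p^3+12p^2+4p-16 = ((1/6)p+1/3)(-6p^3+18p^2+36p-48) + (0)
Last nonzero remainder: -6p^3+18p^2+36p-48. Dividing through by -6 gives the monic gcd p^3-3p^2-6p+8.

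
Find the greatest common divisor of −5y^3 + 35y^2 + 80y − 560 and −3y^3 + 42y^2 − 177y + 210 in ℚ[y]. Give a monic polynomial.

y − 7

By polynomial division,
  −5y^3 + 35y^2 + 80y − 560 = (5/3)(−3y^3 + 42y^2 − 177y + 210) + (−35y^2 + 375y − 910)
  −3y^3 + 42y^2 − 177y + 210 = ((3/35)y − 69/245)(−35y^2 + 375y − 910) + ((324/49)y − 324/7)
  −35y^2 + 375y − 910 = (−(1715/324)y + 3185/162)((324/49)y − 324/7) + (0)
Last nonzero remainder: (324/49)y − 324/7. Dividing through by 324/49 gives the monic gcd y − 7.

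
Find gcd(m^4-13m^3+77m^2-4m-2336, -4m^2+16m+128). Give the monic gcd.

m^2-4m-32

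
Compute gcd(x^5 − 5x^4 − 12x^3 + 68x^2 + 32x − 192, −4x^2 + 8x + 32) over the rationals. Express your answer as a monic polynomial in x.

x^2 − 2x − 8

Repeated division with remainder:
  x^5 − 5x^4 − 12x^3 + 68x^2 + 32x − 192 = (−(1/4)x^3 + (3/4)x^2 + (5/2)x − 6)(−4x^2 + 8x + 32) + (0)
Last nonzero remainder: −4x^2 + 8x + 32. Dividing through by −4 gives the monic gcd x^2 − 2x − 8.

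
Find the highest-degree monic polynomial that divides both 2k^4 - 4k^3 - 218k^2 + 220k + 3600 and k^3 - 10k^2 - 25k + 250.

Apply the Euclidean algorithm:
  2k^4 - 4k^3 - 218k^2 + 220k + 3600 = (2k + 16)(k^3 - 10k^2 - 25k + 250) + (-8k^2 + 120k - 400)
  k^3 - 10k^2 - 25k + 250 = (-(1/8)k - 5/8)(-8k^2 + 120k - 400) + (0)
Last nonzero remainder: -8k^2 + 120k - 400. Dividing through by -8 gives the monic gcd k^2 - 15k + 50.

k^2 - 15k + 50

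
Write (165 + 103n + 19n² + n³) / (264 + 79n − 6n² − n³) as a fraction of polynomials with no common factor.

(−5 − n)/(−8 + n)

Apply the Euclidean algorithm:
  n³ + 19n² + 103n + 165 = (−1)(−n³ − 6n² + 79n + 264) + (13n² + 182n + 429)
  −n³ − 6n² + 79n + 264 = (−(1/13)n + 8/13)(13n² + 182n + 429) + (0)
Last nonzero remainder: 13n² + 182n + 429. Dividing through by 13 gives the monic gcd n² + 14n + 33.
Cancel n² + 14n + 33 from numerator and denominator to get the reduced form.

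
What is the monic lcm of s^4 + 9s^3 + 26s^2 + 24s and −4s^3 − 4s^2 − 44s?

Euclidean algorithm in ℚ[s]:
  s^4 + 9s^3 + 26s^2 + 24s = (−(1/4)s − 2)(−4s^3 − 4s^2 − 44s) + (7s^2 − 64s)
  −4s^3 − 4s^2 − 44s = (−(4/7)s − 284/49)(7s^2 − 64s) + (−(20332/49)s)
  7s^2 − 64s = (−(343/20332)s + 784/5083)(−(20332/49)s) + (0)
Last nonzero remainder: −(20332/49)s. Dividing through by −20332/49 gives the monic gcd s.
Then lcm(f, g) = f·g / gcd(f, g); expanding and making the result monic gives the answer.

s^6 + 10s^5 + 46s^4 + 149s^3 + 310s^2 + 264s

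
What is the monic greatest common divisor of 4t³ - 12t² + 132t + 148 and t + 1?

t + 1

Apply the Euclidean algorithm:
  4t³ - 12t² + 132t + 148 = (4t² - 16t + 148)(t + 1) + (0)
The last nonzero remainder t + 1 is already monic.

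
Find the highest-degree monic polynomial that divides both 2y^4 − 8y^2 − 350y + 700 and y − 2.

y − 2

Euclidean algorithm in ℚ[y]:
  2y^4 − 8y^2 − 350y + 700 = (2y^3 + 4y^2 − 350)(y − 2) + (0)
The last nonzero remainder y − 2 is already monic.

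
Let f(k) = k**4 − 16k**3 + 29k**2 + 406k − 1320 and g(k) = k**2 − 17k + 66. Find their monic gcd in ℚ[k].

k**2 − 17k + 66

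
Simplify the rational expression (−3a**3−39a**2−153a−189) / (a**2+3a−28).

Apply the Euclidean algorithm:
  −3a**3−39a**2−153a−189 = (−3a−30)(a**2+3a−28) + (−147a−1029)
  a**2+3a−28 = (−(1/147)a+4/147)(−147a−1029) + (0)
Last nonzero remainder: −147a−1029. Dividing through by −147 gives the monic gcd a+7.
Cancel a+7 from numerator and denominator to get the reduced form.

(−3a**2−18a−27)/(a−4)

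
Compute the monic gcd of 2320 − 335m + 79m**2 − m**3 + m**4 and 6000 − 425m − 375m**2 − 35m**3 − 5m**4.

80 + 5m + m**2

Euclidean algorithm in ℚ[m]:
  m**4 − m**3 + 79m**2 − 335m + 2320 = (−1/5)(−5m**4 − 35m**3 − 375m**2 − 425m + 6000) + (−8m**3 + 4m**2 − 420m + 3520)
  −5m**4 − 35m**3 − 375m**2 − 425m + 6000 = ((5/8)m + 75/16)(−8m**3 + 4m**2 − 420m + 3520) + (−(525/4)m**2 − (2625/4)m − 10500)
  −8m**3 + 4m**2 − 420m + 3520 = ((32/525)m − 176/525)(−(525/4)m**2 − (2625/4)m − 10500) + (0)
Last nonzero remainder: −(525/4)m**2 − (2625/4)m − 10500. Dividing through by −525/4 gives the monic gcd m**2 + 5m + 80.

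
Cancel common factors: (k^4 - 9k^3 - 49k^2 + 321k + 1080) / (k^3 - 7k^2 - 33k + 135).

(k^2 - 5k - 24)/(k - 3)

By polynomial division,
  k^4 - 9k^3 - 49k^2 + 321k + 1080 = (k - 2)(k^3 - 7k^2 - 33k + 135) + (-30k^2 + 120k + 1350)
  k^3 - 7k^2 - 33k + 135 = (-(1/30)k + 1/10)(-30k^2 + 120k + 1350) + (0)
Last nonzero remainder: -30k^2 + 120k + 1350. Dividing through by -30 gives the monic gcd k^2 - 4k - 45.
Cancel k^2 - 4k - 45 from numerator and denominator to get the reduced form.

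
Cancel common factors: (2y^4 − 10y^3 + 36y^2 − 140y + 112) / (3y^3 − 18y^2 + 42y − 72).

Apply the Euclidean algorithm:
  2y^4 − 10y^3 + 36y^2 − 140y + 112 = ((2/3)y + 2/3)(3y^3 − 18y^2 + 42y − 72) + (20y^2 − 120y + 160)
  3y^3 − 18y^2 + 42y − 72 = ((3/20)y)(20y^2 − 120y + 160) + (18y − 72)
  20y^2 − 120y + 160 = ((10/9)y − 20/9)(18y − 72) + (0)
Last nonzero remainder: 18y − 72. Dividing through by 18 gives the monic gcd y − 4.
Cancel y − 4 from numerator and denominator to get the reduced form.

(2y^3 − 2y^2 + 28y − 28)/(3y^2 − 6y + 18)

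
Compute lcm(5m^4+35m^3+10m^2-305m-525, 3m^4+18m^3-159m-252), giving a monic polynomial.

Repeated division with remainder:
  5m^4+35m^3+10m^2-305m-525 = (5/3)(3m^4+18m^3-159m-252) + (5m^3+10m^2-40m-105)
  3m^4+18m^3-159m-252 = ((3/5)m+12/5)(5m^3+10m^2-40m-105) + (0)
Last nonzero remainder: 5m^3+10m^2-40m-105. Dividing through by 5 gives the monic gcd m^3+2m^2-8m-21.
Then lcm(f, g) = f·g / gcd(f, g); expanding and making the result monic gives the answer.

m^5+11m^4+30m^3-53m^2-349m-420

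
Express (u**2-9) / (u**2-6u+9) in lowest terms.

By polynomial division,
  u**2-9 = (u**2-6u+9) + (6u-18)
  u**2-6u+9 = ((1/6)u-1/2)(6u-18) + (0)
Last nonzero remainder: 6u-18. Dividing through by 6 gives the monic gcd u-3.
Cancel u-3 from numerator and denominator to get the reduced form.

(u+3)/(u-3)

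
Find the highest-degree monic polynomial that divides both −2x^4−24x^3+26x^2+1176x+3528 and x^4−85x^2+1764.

Apply the Euclidean algorithm:
  −2x^4−24x^3+26x^2+1176x+3528 = (−2)(x^4−85x^2+1764) + (−24x^3−144x^2+1176x+7056)
  x^4−85x^2+1764 = (−(1/24)x+1/4)(−24x^3−144x^2+1176x+7056) + (0)
Last nonzero remainder: −24x^3−144x^2+1176x+7056. Dividing through by −24 gives the monic gcd x^3+6x^2−49x−294.

x^3+6x^2−49x−294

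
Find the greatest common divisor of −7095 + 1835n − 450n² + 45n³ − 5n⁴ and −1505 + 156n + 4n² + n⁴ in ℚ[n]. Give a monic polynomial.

43 − 2n + n²

By polynomial division,
  −5n⁴ + 45n³ − 450n² + 1835n − 7095 = (−5)(n⁴ + 4n² + 156n − 1505) + (45n³ − 430n² + 2615n − 14620)
  n⁴ + 4n² + 156n − 1505 = ((1/45)n + 86/405)(45n³ − 430n² + 2615n − 14620) + ((3013/81)n² − (6026/81)n + 129559/81)
  45n³ − 430n² + 2615n − 14620 = ((3645/3013)n − 27540/3013)((3013/81)n² − (6026/81)n + 129559/81) + (0)
Last nonzero remainder: (3013/81)n² − (6026/81)n + 129559/81. Dividing through by 3013/81 gives the monic gcd n² − 2n + 43.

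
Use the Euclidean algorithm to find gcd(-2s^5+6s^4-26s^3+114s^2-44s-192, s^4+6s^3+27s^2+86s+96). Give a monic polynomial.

s^2+s+16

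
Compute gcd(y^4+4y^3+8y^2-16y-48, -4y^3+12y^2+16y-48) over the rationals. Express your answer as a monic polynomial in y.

Euclidean algorithm in ℚ[y]:
  y^4+4y^3+8y^2-16y-48 = (-(1/4)y-7/4)(-4y^3+12y^2+16y-48) + (33y^2-132)
  -4y^3+12y^2+16y-48 = (-(4/33)y+4/11)(33y^2-132) + (0)
Last nonzero remainder: 33y^2-132. Dividing through by 33 gives the monic gcd y^2-4.

y^2-4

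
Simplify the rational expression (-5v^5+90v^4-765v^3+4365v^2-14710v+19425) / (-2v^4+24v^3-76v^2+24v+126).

(5v^3-40v^2+260v-925)/(2v^2-4v-6)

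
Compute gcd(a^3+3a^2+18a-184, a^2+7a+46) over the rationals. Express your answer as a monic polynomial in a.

a^2+7a+46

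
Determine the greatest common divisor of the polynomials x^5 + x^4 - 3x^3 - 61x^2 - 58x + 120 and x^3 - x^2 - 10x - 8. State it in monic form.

x^2 - 2x - 8

Repeated division with remainder:
  x^5 + x^4 - 3x^3 - 61x^2 - 58x + 120 = (x^2 + 2x + 9)(x^3 - x^2 - 10x - 8) + (-24x^2 + 48x + 192)
  x^3 - x^2 - 10x - 8 = (-(1/24)x - 1/24)(-24x^2 + 48x + 192) + (0)
Last nonzero remainder: -24x^2 + 48x + 192. Dividing through by -24 gives the monic gcd x^2 - 2x - 8.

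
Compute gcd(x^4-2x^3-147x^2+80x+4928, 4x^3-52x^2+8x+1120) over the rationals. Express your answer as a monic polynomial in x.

Apply the Euclidean algorithm:
  x^4-2x^3-147x^2+80x+4928 = ((1/4)x+11/4)(4x^3-52x^2+8x+1120) + (-6x^2-222x+1848)
  4x^3-52x^2+8x+1120 = (-(2/3)x+100/3)(-6x^2-222x+1848) + (8640x-60480)
  -6x^2-222x+1848 = (-(1/1440)x-11/360)(8640x-60480) + (0)
Last nonzero remainder: 8640x-60480. Dividing through by 8640 gives the monic gcd x-7.

x-7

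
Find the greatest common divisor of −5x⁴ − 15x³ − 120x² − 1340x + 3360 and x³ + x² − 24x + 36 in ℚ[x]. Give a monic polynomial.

By polynomial division,
  −5x⁴ − 15x³ − 120x² − 1340x + 3360 = (−5x − 10)(x³ + x² − 24x + 36) + (−230x² − 1400x + 3720)
  x³ + x² − 24x + 36 = (−(1/230)x + 117/5290)(−230x² − 1400x + 3720) + ((12240/529)x − 24480/529)
  −230x² − 1400x + 3720 = (−(12167/1224)x − 16399/204)((12240/529)x − 24480/529) + (0)
Last nonzero remainder: (12240/529)x − 24480/529. Dividing through by 12240/529 gives the monic gcd x − 2.

x − 2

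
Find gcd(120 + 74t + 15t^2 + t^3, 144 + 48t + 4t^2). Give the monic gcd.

6 + t

Repeated division with remainder:
  t^3 + 15t^2 + 74t + 120 = ((1/4)t + 3/4)(4t^2 + 48t + 144) + (2t + 12)
  4t^2 + 48t + 144 = (2t + 12)(2t + 12) + (0)
Last nonzero remainder: 2t + 12. Dividing through by 2 gives the monic gcd t + 6.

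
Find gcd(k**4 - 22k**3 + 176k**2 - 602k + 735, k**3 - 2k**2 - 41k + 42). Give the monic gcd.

k - 7

Apply the Euclidean algorithm:
  k**4 - 22k**3 + 176k**2 - 602k + 735 = (k - 20)(k**3 - 2k**2 - 41k + 42) + (177k**2 - 1464k + 1575)
  k**3 - 2k**2 - 41k + 42 = ((1/177)k + 370/10443)(177k**2 - 1464k + 1575) + ((6864/3481)k - 48048/3481)
  177k**2 - 1464k + 1575 = ((205379/2288)k - 261075/2288)((6864/3481)k - 48048/3481) + (0)
Last nonzero remainder: (6864/3481)k - 48048/3481. Dividing through by 6864/3481 gives the monic gcd k - 7.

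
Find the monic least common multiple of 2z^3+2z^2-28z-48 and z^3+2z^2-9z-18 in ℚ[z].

z^4-2z^3-17z^2+18z+72

Euclidean algorithm in ℚ[z]:
  2z^3+2z^2-28z-48 = (2)(z^3+2z^2-9z-18) + (-2z^2-10z-12)
  z^3+2z^2-9z-18 = (-(1/2)z+3/2)(-2z^2-10z-12) + (0)
Last nonzero remainder: -2z^2-10z-12. Dividing through by -2 gives the monic gcd z^2+5z+6.
Then lcm(f, g) = f·g / gcd(f, g); expanding and making the result monic gives the answer.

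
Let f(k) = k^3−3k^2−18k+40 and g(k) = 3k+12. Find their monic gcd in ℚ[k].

k+4

Euclidean algorithm in ℚ[k]:
  k^3−3k^2−18k+40 = ((1/3)k^2−(7/3)k+10/3)(3k+12) + (0)
Last nonzero remainder: 3k+12. Dividing through by 3 gives the monic gcd k+4.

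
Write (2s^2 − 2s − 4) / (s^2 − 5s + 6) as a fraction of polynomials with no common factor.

By polynomial division,
  2s^2 − 2s − 4 = (2)(s^2 − 5s + 6) + (8s − 16)
  s^2 − 5s + 6 = ((1/8)s − 3/8)(8s − 16) + (0)
Last nonzero remainder: 8s − 16. Dividing through by 8 gives the monic gcd s − 2.
Cancel s − 2 from numerator and denominator to get the reduced form.

(2s + 2)/(s − 3)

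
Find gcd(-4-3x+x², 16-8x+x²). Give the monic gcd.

-4+x

By polynomial division,
  x²-3x-4 = (x²-8x+16) + (5x-20)
  x²-8x+16 = ((1/5)x-4/5)(5x-20) + (0)
Last nonzero remainder: 5x-20. Dividing through by 5 gives the monic gcd x-4.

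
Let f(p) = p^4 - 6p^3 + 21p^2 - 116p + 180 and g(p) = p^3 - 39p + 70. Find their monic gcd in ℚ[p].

Apply the Euclidean algorithm:
  p^4 - 6p^3 + 21p^2 - 116p + 180 = (p - 6)(p^3 - 39p + 70) + (60p^2 - 420p + 600)
  p^3 - 39p + 70 = ((1/60)p + 7/60)(60p^2 - 420p + 600) + (0)
Last nonzero remainder: 60p^2 - 420p + 600. Dividing through by 60 gives the monic gcd p^2 - 7p + 10.

p^2 - 7p + 10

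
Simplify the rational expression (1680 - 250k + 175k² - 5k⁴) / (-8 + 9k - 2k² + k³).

(210 - 5k - 5k²)/(-1 + k)

By polynomial division,
  -5k⁴ + 175k² - 250k + 1680 = (-5k - 10)(k³ - 2k² + 9k - 8) + (200k² - 200k + 1600)
  k³ - 2k² + 9k - 8 = ((1/200)k - 1/200)(200k² - 200k + 1600) + (0)
Last nonzero remainder: 200k² - 200k + 1600. Dividing through by 200 gives the monic gcd k² - k + 8.
Cancel k² - k + 8 from numerator and denominator to get the reduced form.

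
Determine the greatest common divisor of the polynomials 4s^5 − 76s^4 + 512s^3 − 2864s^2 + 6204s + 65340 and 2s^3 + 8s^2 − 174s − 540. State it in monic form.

s^2 − 6s − 27

Repeated division with remainder:
  4s^5 − 76s^4 + 512s^3 − 2864s^2 + 6204s + 65340 = (2s^2 − 46s + 614)(2s^3 + 8s^2 − 174s − 540) + (−14700s^2 + 88200s + 396900)
  2s^3 + 8s^2 − 174s − 540 = (−(1/7350)s − 1/735)(−14700s^2 + 88200s + 396900) + (0)
Last nonzero remainder: −14700s^2 + 88200s + 396900. Dividing through by −14700 gives the monic gcd s^2 − 6s − 27.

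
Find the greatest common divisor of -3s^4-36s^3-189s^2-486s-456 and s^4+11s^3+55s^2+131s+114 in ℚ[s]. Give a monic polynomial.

Apply the Euclidean algorithm:
  -3s^4-36s^3-189s^2-486s-456 = (-3)(s^4+11s^3+55s^2+131s+114) + (-3s^3-24s^2-93s-114)
  s^4+11s^3+55s^2+131s+114 = (-(1/3)s-1)(-3s^3-24s^2-93s-114) + (0)
Last nonzero remainder: -3s^3-24s^2-93s-114. Dividing through by -3 gives the monic gcd s^3+8s^2+31s+38.

s^3+8s^2+31s+38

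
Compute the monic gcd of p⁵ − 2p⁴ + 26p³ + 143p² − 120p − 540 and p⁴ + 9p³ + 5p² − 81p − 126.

p² + 5p + 6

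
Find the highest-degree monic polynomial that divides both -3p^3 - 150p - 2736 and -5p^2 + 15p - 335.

By polynomial division,
  -3p^3 - 150p - 2736 = ((3/5)p + 9/5)(-5p^2 + 15p - 335) + (24p - 2133)
  -5p^2 + 15p - 335 = (-(5/24)p - 1145/64)(24p - 2133) + (-2463725/64)
  24p - 2133 = (-(1536/2463725)p + 136512/2463725)(-2463725/64) + (0)
The last nonzero remainder is the constant -2463725/64, so the polynomials are coprime and gcd = 1.

1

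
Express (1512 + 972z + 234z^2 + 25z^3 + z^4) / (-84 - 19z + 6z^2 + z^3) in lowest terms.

(216 + 108z + 18z^2 + z^3)/(-12 - z + z^2)

By polynomial division,
  z^4 + 25z^3 + 234z^2 + 972z + 1512 = (z + 19)(z^3 + 6z^2 - 19z - 84) + (139z^2 + 1417z + 3108)
  z^3 + 6z^2 - 19z - 84 = ((1/139)z - 583/19321)(139z^2 + 1417z + 3108) + ((27000/19321)z + 189000/19321)
  139z^2 + 1417z + 3108 = ((2685619/27000)z + 714877/2250)((27000/19321)z + 189000/19321) + (0)
Last nonzero remainder: (27000/19321)z + 189000/19321. Dividing through by 27000/19321 gives the monic gcd z + 7.
Cancel z + 7 from numerator and denominator to get the reduced form.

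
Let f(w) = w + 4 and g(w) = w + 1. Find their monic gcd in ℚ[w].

1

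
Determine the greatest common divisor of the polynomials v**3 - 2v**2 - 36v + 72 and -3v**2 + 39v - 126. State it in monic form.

Repeated division with remainder:
  v**3 - 2v**2 - 36v + 72 = (-(1/3)v - 11/3)(-3v**2 + 39v - 126) + (65v - 390)
  -3v**2 + 39v - 126 = (-(3/65)v + 21/65)(65v - 390) + (0)
Last nonzero remainder: 65v - 390. Dividing through by 65 gives the monic gcd v - 6.

v - 6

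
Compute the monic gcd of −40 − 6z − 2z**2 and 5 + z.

1

By polynomial division,
  −2z**2 − 6z − 40 = (−2z + 4)(z + 5) + (−60)
  z + 5 = (−(1/60)z − 1/12)(−60) + (0)
The last nonzero remainder is the constant −60, so the polynomials are coprime and gcd = 1.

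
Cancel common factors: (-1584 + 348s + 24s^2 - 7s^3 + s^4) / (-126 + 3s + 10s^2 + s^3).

(-264 + 102s - 13s^2 + s^3)/(-21 + 4s + s^2)

Euclidean algorithm in ℚ[s]:
  s^4 - 7s^3 + 24s^2 + 348s - 1584 = (s - 17)(s^3 + 10s^2 + 3s - 126) + (191s^2 + 525s - 3726)
  s^3 + 10s^2 + 3s - 126 = ((1/191)s + 1385/36481)(191s^2 + 525s - 3726) + ((93984/36481)s + 563904/36481)
  191s^2 + 525s - 3726 = ((6967871/93984)s - 7551567/31328)((93984/36481)s + 563904/36481) + (0)
Last nonzero remainder: (93984/36481)s + 563904/36481. Dividing through by 93984/36481 gives the monic gcd s + 6.
Cancel s + 6 from numerator and denominator to get the reduced form.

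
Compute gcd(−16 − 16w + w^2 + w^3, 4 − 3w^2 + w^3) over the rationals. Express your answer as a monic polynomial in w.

Euclidean algorithm in ℚ[w]:
  w^3 + w^2 − 16w − 16 = (w^3 − 3w^2 + 4) + (4w^2 − 16w − 20)
  w^3 − 3w^2 + 4 = ((1/4)w + 1/4)(4w^2 − 16w − 20) + (9w + 9)
  4w^2 − 16w − 20 = ((4/9)w − 20/9)(9w + 9) + (0)
Last nonzero remainder: 9w + 9. Dividing through by 9 gives the monic gcd w + 1.

1 + w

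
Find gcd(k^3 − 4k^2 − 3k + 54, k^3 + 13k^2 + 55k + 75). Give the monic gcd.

k + 3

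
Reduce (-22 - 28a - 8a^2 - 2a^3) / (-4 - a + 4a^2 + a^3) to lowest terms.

Apply the Euclidean algorithm:
  -2a^3 - 8a^2 - 28a - 22 = (-2)(a^3 + 4a^2 - a - 4) + (-30a - 30)
  a^3 + 4a^2 - a - 4 = (-(1/30)a^2 - (1/10)a + 2/15)(-30a - 30) + (0)
Last nonzero remainder: -30a - 30. Dividing through by -30 gives the monic gcd a + 1.
Cancel a + 1 from numerator and denominator to get the reduced form.

(-22 - 6a - 2a^2)/(-4 + 3a + a^2)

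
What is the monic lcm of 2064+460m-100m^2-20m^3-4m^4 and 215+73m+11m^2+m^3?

-2580-1091m+10m^2+50m^3+10m^4+m^5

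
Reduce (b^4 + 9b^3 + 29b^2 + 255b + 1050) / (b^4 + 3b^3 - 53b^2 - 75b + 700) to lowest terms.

(b^2 - 3b + 30)/(b^2 - 9b + 20)

Euclidean algorithm in ℚ[b]:
  b^4 + 9b^3 + 29b^2 + 255b + 1050 = (b^4 + 3b^3 - 53b^2 - 75b + 700) + (6b^3 + 82b^2 + 330b + 350)
  b^4 + 3b^3 - 53b^2 - 75b + 700 = ((1/6)b - 16/9)(6b^3 + 82b^2 + 330b + 350) + ((340/9)b^2 + (1360/3)b + 11900/9)
  6b^3 + 82b^2 + 330b + 350 = ((27/170)b + 9/34)((340/9)b^2 + (1360/3)b + 11900/9) + (0)
Last nonzero remainder: (340/9)b^2 + (1360/3)b + 11900/9. Dividing through by 340/9 gives the monic gcd b^2 + 12b + 35.
Cancel b^2 + 12b + 35 from numerator and denominator to get the reduced form.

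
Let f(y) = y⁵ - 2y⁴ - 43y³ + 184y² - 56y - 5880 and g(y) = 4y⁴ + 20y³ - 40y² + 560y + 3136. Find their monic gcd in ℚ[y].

y² - 6y + 28

By polynomial division,
  y⁵ - 2y⁴ - 43y³ + 184y² - 56y - 5880 = ((1/4)y - 7/4)(4y⁴ + 20y³ - 40y² + 560y + 3136) + (2y³ - 26y² + 140y - 392)
  4y⁴ + 20y³ - 40y² + 560y + 3136 = (2y + 36)(2y³ - 26y² + 140y - 392) + (616y² - 3696y + 17248)
  2y³ - 26y² + 140y - 392 = ((1/308)y - 1/44)(616y² - 3696y + 17248) + (0)
Last nonzero remainder: 616y² - 3696y + 17248. Dividing through by 616 gives the monic gcd y² - 6y + 28.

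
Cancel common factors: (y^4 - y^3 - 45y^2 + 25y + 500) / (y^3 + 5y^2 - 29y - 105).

Apply the Euclidean algorithm:
  y^4 - y^3 - 45y^2 + 25y + 500 = (y - 6)(y^3 + 5y^2 - 29y - 105) + (14y^2 - 44y - 130)
  y^3 + 5y^2 - 29y - 105 = ((1/14)y + 57/98)(14y^2 - 44y - 130) + ((288/49)y - 1440/49)
  14y^2 - 44y - 130 = ((343/144)y + 637/144)((288/49)y - 1440/49) + (0)
Last nonzero remainder: (288/49)y - 1440/49. Dividing through by 288/49 gives the monic gcd y - 5.
Cancel y - 5 from numerator and denominator to get the reduced form.

(y^3 + 4y^2 - 25y - 100)/(y^2 + 10y + 21)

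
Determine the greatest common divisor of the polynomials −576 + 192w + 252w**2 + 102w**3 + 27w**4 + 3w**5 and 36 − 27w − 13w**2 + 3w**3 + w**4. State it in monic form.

−4 + 3w + w**2

Repeated division with remainder:
  3w**5 + 27w**4 + 102w**3 + 252w**2 + 192w − 576 = (3w + 18)(w**4 + 3w**3 − 13w**2 − 27w + 36) + (87w**3 + 567w**2 + 570w − 1224)
  w**4 + 3w**3 − 13w**2 − 27w + 36 = ((1/87)w − 34/841)(87w**3 + 567w**2 + 570w − 1224) + ((2835/841)w**2 + (8505/841)w − 11340/841)
  87w**3 + 567w**2 + 570w − 1224 = ((24389/945)w + 28594/315)((2835/841)w**2 + (8505/841)w − 11340/841) + (0)
Last nonzero remainder: (2835/841)w**2 + (8505/841)w − 11340/841. Dividing through by 2835/841 gives the monic gcd w**2 + 3w − 4.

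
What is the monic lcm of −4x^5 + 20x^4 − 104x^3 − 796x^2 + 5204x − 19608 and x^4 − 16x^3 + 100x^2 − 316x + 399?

Repeated division with remainder:
  −4x^5 + 20x^4 − 104x^3 − 796x^2 + 5204x − 19608 = (−4x − 44)(x^4 − 16x^3 + 100x^2 − 316x + 399) + (−408x^3 + 2340x^2 − 7104x − 2052)
  x^4 − 16x^3 + 100x^2 − 316x + 399 = (−(1/408)x + 349/13872)(−408x^3 + 2340x^2 − 7104x − 2052) + ((27417/1156)x^2 − (82251/578)x + 520923/1156)
  −408x^3 + 2340x^2 − 7104x − 2052 = (−(157216/9139)x − 41616/9139)((27417/1156)x^2 − (82251/578)x + 520923/1156) + (0)
Last nonzero remainder: (27417/1156)x^2 − (82251/578)x + 520923/1156. Dividing through by 27417/1156 gives the monic gcd x^2 − 6x + 19.
Then lcm(f, g) = f·g / gcd(f, g); expanding and making the result monic gives the answer.

x^7 − 15x^6 + 97x^5 − 166x^4 − 2745x^3 + 22091x^2 − 76341x + 102942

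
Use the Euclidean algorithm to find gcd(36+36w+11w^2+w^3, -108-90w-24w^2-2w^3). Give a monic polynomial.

Apply the Euclidean algorithm:
  w^3+11w^2+36w+36 = (-1/2)(-2w^3-24w^2-90w-108) + (-w^2-9w-18)
  -2w^3-24w^2-90w-108 = (2w+6)(-w^2-9w-18) + (0)
Last nonzero remainder: -w^2-9w-18. Dividing through by -1 gives the monic gcd w^2+9w+18.

18+9w+w^2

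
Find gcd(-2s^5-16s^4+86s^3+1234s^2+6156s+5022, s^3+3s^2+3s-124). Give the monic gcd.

s^2+7s+31

By polynomial division,
  -2s^5-16s^4+86s^3+1234s^2+6156s+5022 = (-2s^2-10s+122)(s^3+3s^2+3s-124) + (650s^2+4550s+20150)
  s^3+3s^2+3s-124 = ((1/650)s-2/325)(650s^2+4550s+20150) + (0)
Last nonzero remainder: 650s^2+4550s+20150. Dividing through by 650 gives the monic gcd s^2+7s+31.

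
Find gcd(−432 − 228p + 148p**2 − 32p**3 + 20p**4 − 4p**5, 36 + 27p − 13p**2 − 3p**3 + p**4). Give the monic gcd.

By polynomial division,
  −4p**5 + 20p**4 − 32p**3 + 148p**2 − 228p − 432 = (−4p + 8)(p**4 − 3p**3 − 13p**2 + 27p + 36) + (−60p**3 + 360p**2 − 300p − 720)
  p**4 − 3p**3 − 13p**2 + 27p + 36 = (−(1/60)p − 1/20)(−60p**3 + 360p**2 − 300p − 720) + (0)
Last nonzero remainder: −60p**3 + 360p**2 − 300p − 720. Dividing through by −60 gives the monic gcd p**3 − 6p**2 + 5p + 12.

12 + 5p − 6p**2 + p**3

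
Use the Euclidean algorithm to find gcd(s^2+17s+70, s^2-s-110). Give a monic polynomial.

Apply the Euclidean algorithm:
  s^2+17s+70 = (s^2-s-110) + (18s+180)
  s^2-s-110 = ((1/18)s-11/18)(18s+180) + (0)
Last nonzero remainder: 18s+180. Dividing through by 18 gives the monic gcd s+10.

s+10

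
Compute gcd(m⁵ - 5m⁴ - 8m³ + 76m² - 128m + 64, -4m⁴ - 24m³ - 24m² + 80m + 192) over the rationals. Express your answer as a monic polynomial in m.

m² + 2m - 8

By polynomial division,
  m⁵ - 5m⁴ - 8m³ + 76m² - 128m + 64 = (-(1/4)m + 11/4)(-4m⁴ - 24m³ - 24m² + 80m + 192) + (52m³ + 162m² - 300m - 464)
  -4m⁴ - 24m³ - 24m² + 80m + 192 = (-(1/13)m - 75/338)(52m³ + 162m² - 300m - 464) + (-(1881/169)m² - (3762/169)m + 15048/169)
  52m³ + 162m² - 300m - 464 = (-(8788/1881)m - 9802/1881)(-(1881/169)m² - (3762/169)m + 15048/169) + (0)
Last nonzero remainder: -(1881/169)m² - (3762/169)m + 15048/169. Dividing through by -1881/169 gives the monic gcd m² + 2m - 8.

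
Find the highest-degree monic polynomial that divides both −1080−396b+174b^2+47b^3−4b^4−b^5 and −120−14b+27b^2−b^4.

−30−11b+4b^2+b^3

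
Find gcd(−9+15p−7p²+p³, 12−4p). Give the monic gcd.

Repeated division with remainder:
  p³−7p²+15p−9 = (−(1/4)p²+p−3/4)(−4p+12) + (0)
Last nonzero remainder: −4p+12. Dividing through by −4 gives the monic gcd p−3.

−3+p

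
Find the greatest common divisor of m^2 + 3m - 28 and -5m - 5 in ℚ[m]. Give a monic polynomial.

Apply the Euclidean algorithm:
  m^2 + 3m - 28 = (-(1/5)m - 2/5)(-5m - 5) + (-30)
  -5m - 5 = ((1/6)m + 1/6)(-30) + (0)
The last nonzero remainder is the constant -30, so the polynomials are coprime and gcd = 1.

1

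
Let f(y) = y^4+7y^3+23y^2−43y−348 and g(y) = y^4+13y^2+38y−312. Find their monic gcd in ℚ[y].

y^2+y−12

By polynomial division,
  y^4+7y^3+23y^2−43y−348 = (y^4+13y^2+38y−312) + (7y^3+10y^2−81y−36)
  y^4+13y^2+38y−312 = ((1/7)y−10/49)(7y^3+10y^2−81y−36) + ((1304/49)y^2+(1304/49)y−15648/49)
  7y^3+10y^2−81y−36 = ((343/1304)y+147/1304)((1304/49)y^2+(1304/49)y−15648/49) + (0)
Last nonzero remainder: (1304/49)y^2+(1304/49)y−15648/49. Dividing through by 1304/49 gives the monic gcd y^2+y−12.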